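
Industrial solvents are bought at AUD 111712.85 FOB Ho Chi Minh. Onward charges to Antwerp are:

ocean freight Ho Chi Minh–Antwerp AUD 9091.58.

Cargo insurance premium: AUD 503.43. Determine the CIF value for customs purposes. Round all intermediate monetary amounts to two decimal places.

CIF value: AUD 121307.86

CIF = FOB price + freight + insurance
CIF = 111712.85 + 9091.58 + 503.43 = 121307.86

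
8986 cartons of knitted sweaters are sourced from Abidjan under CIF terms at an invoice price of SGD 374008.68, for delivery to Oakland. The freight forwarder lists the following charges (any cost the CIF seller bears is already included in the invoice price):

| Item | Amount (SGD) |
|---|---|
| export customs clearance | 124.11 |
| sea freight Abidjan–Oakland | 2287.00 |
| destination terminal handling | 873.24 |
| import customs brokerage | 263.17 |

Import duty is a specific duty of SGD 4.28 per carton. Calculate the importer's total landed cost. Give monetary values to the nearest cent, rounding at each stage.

Total landed cost: SGD 413605.17

CIF: the seller pays costs through ocean freight and marine insurance to the destination port.
Already in the invoice (seller's account under CIF): export clearance, freight — exclude.
The CIF price already equals the CIF value: 374008.68
Import duty = 8986 × 4.28 = 38460.08
Buyer bears: destination terminal 873.24 + brokerage 263.17 + duty 38460.08 = 39596.49
Landed cost = invoice 374008.68 + 39596.49 = 413605.17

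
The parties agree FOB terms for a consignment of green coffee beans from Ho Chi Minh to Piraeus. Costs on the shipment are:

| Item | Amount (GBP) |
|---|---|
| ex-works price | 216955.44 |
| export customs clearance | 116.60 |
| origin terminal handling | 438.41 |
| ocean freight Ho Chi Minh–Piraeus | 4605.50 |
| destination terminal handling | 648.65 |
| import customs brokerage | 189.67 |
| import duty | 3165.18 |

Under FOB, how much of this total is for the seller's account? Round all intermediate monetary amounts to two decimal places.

Seller's account: GBP 217510.45

FOB: the seller bears costs until goods are on board at the origin port; the buyer bears freight, insurance and all costs thereafter.
Seller's account: goods 216955.44 + export clearance 116.60 + origin terminal 438.41 = 217510.45
Buyer's account: freight 4605.50 + destination terminal 648.65 + brokerage 189.67 + duty 3165.18 = 8609.00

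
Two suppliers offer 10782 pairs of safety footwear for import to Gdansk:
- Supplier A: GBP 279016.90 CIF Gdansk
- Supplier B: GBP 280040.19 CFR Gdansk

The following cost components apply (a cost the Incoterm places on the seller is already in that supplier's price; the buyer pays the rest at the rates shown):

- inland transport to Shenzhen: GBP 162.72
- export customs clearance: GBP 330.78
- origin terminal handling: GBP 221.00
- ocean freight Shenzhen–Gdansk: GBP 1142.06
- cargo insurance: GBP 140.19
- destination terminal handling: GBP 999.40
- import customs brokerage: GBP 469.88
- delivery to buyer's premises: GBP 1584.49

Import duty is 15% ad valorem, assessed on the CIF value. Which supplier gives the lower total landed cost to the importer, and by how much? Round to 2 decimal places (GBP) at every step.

Supplier A is cheaper by GBP 1338.00

Supplier A (CIF):
The CIF price already equals the CIF value: 279016.90
Import duty = 279016.90 × 15% = 41852.54
Buyer bears (A): 999.40 + 469.88 + 1584.49 = 3053.77
Landed cost (A) = invoice 279016.90 + 3053.77 + duty 41852.54 = 323923.21
Supplier B (CFR):
CIF value = CFR price + insurance = 280040.19 + 140.19 = 280180.38
Import duty = 280180.38 × 15% = 42027.06
Buyer bears (B): 140.19 + 999.40 + 469.88 + 1584.49 = 3193.96
Landed cost (B) = invoice 280040.19 + 3193.96 + duty 42027.06 = 325261.21
Difference = |323923.21 − 325261.21| = 1338.00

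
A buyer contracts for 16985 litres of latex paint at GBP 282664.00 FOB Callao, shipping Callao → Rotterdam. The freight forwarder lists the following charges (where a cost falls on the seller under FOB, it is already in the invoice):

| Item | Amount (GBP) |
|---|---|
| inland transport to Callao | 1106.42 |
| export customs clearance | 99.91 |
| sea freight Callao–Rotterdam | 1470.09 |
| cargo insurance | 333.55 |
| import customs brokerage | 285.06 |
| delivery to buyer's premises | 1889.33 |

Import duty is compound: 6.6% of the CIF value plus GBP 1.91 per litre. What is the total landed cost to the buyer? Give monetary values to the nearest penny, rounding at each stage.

Total landed cost: GBP 337858.24

FOB: the seller bears costs until goods are on board at the origin port; the buyer bears freight, insurance and all costs thereafter.
Already in the invoice (seller's account under FOB): inland to port, export clearance — exclude.
CIF value = FOB price + freight + insurance = 282664.00 + 1470.09 + 333.55 = 284467.64
Ad valorem component: 284467.64 × 6.6% = 18774.86
Specific component: 16985 × 1.91 = 32441.35
Import duty = 18774.86 + 32441.35 = 51216.21
Buyer bears: freight 1470.09 + insurance 333.55 + brokerage 285.06 + delivery 1889.33 + duty 51216.21 = 55194.24
Landed cost = invoice 282664.00 + 55194.24 = 337858.24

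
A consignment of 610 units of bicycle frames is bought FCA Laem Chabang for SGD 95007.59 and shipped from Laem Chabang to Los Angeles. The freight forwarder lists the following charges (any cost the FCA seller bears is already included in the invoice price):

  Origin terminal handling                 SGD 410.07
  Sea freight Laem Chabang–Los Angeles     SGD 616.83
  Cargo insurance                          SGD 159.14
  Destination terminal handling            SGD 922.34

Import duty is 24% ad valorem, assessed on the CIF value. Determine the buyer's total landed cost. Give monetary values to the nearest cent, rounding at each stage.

Total landed cost: SGD 120202.44

FCA: the seller delivers export-cleared goods to the carrier; the buyer bears costs from that point.
CIF value = FCA price + origin terminal + freight + insurance = 95007.59 + 410.07 + 616.83 + 159.14 = 96193.63
Import duty = 96193.63 × 24% = 23086.47
Buyer bears: origin terminal 410.07 + freight 616.83 + insurance 159.14 + destination terminal 922.34 + duty 23086.47 = 25194.85
Landed cost = invoice 95007.59 + 25194.85 = 120202.44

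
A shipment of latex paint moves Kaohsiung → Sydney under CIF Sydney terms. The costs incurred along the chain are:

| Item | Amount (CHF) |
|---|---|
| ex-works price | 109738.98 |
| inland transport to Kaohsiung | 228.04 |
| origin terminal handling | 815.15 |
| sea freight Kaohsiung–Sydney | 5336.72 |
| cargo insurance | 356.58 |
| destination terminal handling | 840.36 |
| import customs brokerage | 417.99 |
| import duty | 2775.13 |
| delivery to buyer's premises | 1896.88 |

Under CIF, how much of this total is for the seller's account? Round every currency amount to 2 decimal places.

CIF: the seller pays costs through ocean freight and marine insurance to the destination port.
Seller's account: goods 109738.98 + inland to port 228.04 + origin terminal 815.15 + freight 5336.72 + insurance 356.58 = 116475.47
Buyer's account: destination terminal 840.36 + brokerage 417.99 + duty 2775.13 + delivery 1896.88 = 5930.36

Seller's account: CHF 116475.47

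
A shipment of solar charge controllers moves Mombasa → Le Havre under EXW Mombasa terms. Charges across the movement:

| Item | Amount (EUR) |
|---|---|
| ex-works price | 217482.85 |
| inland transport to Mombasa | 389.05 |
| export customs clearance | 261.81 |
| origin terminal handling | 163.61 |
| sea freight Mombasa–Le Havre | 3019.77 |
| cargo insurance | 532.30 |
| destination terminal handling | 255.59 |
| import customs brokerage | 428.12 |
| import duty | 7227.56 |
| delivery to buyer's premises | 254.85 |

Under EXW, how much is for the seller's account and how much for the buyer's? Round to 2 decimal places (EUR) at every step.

Seller: EUR 217482.85; buyer: EUR 12532.66

EXW: the seller makes goods available at their premises; the buyer bears all onward costs.
Seller's account: goods 217482.85 = 217482.85
Buyer's account: inland to port 389.05 + export clearance 261.81 + origin terminal 163.61 + freight 3019.77 + insurance 532.30 + destination terminal 255.59 + brokerage 428.12 + duty 7227.56 + delivery 254.85 = 12532.66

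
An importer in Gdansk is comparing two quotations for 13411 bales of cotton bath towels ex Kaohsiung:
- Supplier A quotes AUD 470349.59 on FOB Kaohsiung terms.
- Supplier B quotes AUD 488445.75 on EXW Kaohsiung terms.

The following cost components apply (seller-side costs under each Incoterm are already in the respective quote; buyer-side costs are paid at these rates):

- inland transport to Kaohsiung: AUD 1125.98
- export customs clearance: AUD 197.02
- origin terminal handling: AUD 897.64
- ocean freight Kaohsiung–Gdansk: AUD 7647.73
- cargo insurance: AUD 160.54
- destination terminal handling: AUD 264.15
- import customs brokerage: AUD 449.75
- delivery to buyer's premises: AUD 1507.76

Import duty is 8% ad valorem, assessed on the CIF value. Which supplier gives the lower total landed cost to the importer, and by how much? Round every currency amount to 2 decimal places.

Supplier A is cheaper by AUD 21942.14

Supplier A (FOB):
CIF value = FOB price + freight + insurance = 470349.59 + 7647.73 + 160.54 = 478157.86
Import duty = 478157.86 × 8% = 38252.63
Buyer bears (A): 7647.73 + 160.54 + 264.15 + 449.75 + 1507.76 = 10029.93
Landed cost (A) = invoice 470349.59 + 10029.93 + duty 38252.63 = 518632.15
Supplier B (EXW):
CIF value = EXW price + inland to port + export clearance + origin terminal + freight + insurance = 488445.75 + 1125.98 + 197.02 + 897.64 + 7647.73 + 160.54 = 498474.66
Import duty = 498474.66 × 8% = 39877.97
Buyer bears (B): 1125.98 + 197.02 + 897.64 + 7647.73 + 160.54 + 264.15 + 449.75 + 1507.76 = 12250.57
Landed cost (B) = invoice 488445.75 + 12250.57 + duty 39877.97 = 540574.29
Difference = |518632.15 − 540574.29| = 21942.14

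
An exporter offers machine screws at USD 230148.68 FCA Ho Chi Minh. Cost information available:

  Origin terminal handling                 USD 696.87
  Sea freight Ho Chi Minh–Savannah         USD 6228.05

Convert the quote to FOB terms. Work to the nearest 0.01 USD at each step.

FOB price: USD 230845.55

Not relevant to the conversion: freight — on the buyer under both terms; not part of either seller's price.
From FCA to FOB, the seller additionally bears: origin terminal.
FOB price = 230148.68 + 696.87 = 230845.55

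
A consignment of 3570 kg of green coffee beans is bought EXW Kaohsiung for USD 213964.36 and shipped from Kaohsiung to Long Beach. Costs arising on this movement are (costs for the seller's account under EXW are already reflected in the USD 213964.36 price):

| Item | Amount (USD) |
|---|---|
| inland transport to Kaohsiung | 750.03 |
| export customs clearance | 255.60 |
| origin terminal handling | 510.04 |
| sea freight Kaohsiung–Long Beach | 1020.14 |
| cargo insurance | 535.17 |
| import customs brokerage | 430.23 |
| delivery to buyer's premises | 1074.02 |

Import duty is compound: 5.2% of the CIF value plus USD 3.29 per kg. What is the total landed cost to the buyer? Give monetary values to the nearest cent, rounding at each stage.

Total landed cost: USD 241570.73

EXW: the seller makes goods available at their premises; the buyer bears all onward costs.
CIF value = EXW price + inland to port + export clearance + origin terminal + freight + insurance = 213964.36 + 750.03 + 255.60 + 510.04 + 1020.14 + 535.17 = 217035.34
Ad valorem component: 217035.34 × 5.2% = 11285.84
Specific component: 3570 × 3.29 = 11745.30
Import duty = 11285.84 + 11745.30 = 23031.14
Buyer bears: inland to port 750.03 + export clearance 255.60 + origin terminal 510.04 + freight 1020.14 + insurance 535.17 + brokerage 430.23 + delivery 1074.02 + duty 23031.14 = 27606.37
Landed cost = invoice 213964.36 + 27606.37 = 241570.73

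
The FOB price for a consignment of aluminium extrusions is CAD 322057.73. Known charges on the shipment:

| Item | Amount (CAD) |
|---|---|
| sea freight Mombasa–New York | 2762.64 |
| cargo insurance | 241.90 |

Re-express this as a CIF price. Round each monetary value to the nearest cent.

CIF price: CAD 325062.27

From FOB to CIF, the seller additionally bears: freight, insurance.
CIF price = 322057.73 + 2762.64 + 241.90 = 325062.27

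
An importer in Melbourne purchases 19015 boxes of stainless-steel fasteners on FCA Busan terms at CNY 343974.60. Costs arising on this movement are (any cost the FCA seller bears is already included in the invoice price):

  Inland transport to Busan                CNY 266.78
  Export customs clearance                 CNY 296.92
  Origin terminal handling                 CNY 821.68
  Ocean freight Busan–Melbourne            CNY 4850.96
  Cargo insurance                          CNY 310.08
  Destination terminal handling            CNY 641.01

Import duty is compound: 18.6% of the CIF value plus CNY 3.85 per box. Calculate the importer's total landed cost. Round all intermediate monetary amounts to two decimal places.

FCA: the seller delivers export-cleared goods to the carrier; the buyer bears costs from that point.
Already in the invoice (seller's account under FCA): inland to port, export clearance — exclude.
CIF value = FCA price + origin terminal + freight + insurance = 343974.60 + 821.68 + 4850.96 + 310.08 = 349957.32
Ad valorem component: 349957.32 × 18.6% = 65092.06
Specific component: 19015 × 3.85 = 73207.75
Import duty = 65092.06 + 73207.75 = 138299.81
Buyer bears: origin terminal 821.68 + freight 4850.96 + insurance 310.08 + destination terminal 641.01 + duty 138299.81 = 144923.54
Landed cost = invoice 343974.60 + 144923.54 = 488898.14

Total landed cost: CNY 488898.14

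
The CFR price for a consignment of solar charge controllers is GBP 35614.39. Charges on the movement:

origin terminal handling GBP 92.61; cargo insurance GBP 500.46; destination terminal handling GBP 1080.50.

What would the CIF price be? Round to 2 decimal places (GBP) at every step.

Not relevant to the conversion: origin terminal — on the seller under both CFR and CIF; already in the CFR price and stays in the CIF price. destination terminal — on the buyer under both terms; not part of either seller's price.
From CFR to CIF, the seller additionally bears: insurance.
CIF price = 35614.39 + 500.46 = 36114.85

CIF price: GBP 36114.85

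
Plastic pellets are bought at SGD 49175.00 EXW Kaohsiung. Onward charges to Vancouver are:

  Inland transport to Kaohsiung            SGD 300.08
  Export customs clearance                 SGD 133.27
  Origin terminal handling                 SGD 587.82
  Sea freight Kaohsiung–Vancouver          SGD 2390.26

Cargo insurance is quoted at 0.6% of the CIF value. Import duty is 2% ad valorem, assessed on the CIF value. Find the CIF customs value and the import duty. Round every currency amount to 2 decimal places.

Let C be the CIF value. C = EXW price + pre-shipment costs + freight + 0.6% × C
C − 0.6% × C = 49175.00 + 300.08 + 133.27 + 587.82 + 2390.26
0.994 × C = 52586.43
C = 52586.43 / 0.994 = 52903.85
Insurance premium = 0.6% × 52903.85 = 317.42
Import duty = 52903.85 × 2% = 1058.08

CIF value: SGD 52903.85; import duty: SGD 1058.08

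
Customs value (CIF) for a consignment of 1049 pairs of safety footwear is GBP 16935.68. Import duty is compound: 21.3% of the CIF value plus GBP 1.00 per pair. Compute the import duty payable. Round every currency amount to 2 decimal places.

Ad valorem component: 16935.68 × 21.3% = 3607.30
Specific component: 1049 × 1.00 = 1049.00
Import duty = 3607.30 + 1049.00 = 4656.30

Import duty: GBP 4656.30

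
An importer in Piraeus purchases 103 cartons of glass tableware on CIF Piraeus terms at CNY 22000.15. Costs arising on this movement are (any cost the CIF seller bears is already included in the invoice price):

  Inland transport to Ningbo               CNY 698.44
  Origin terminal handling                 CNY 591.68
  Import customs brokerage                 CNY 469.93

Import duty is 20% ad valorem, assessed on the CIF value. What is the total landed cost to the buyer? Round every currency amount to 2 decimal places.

CIF: the seller pays costs through ocean freight and marine insurance to the destination port.
Already in the invoice (seller's account under CIF): inland to port, origin terminal — exclude.
The CIF price already equals the CIF value: 22000.15
Import duty = 22000.15 × 20% = 4400.03
Buyer bears: brokerage 469.93 + duty 4400.03 = 4869.96
Landed cost = invoice 22000.15 + 4869.96 = 26870.11

Total landed cost: CNY 26870.11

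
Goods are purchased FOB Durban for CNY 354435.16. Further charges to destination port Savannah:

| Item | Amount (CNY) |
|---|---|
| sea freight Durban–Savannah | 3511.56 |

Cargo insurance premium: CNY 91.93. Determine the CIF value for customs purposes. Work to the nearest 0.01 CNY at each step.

CIF value: CNY 358038.65

CIF = FOB price + freight + insurance
CIF = 354435.16 + 3511.56 + 91.93 = 358038.65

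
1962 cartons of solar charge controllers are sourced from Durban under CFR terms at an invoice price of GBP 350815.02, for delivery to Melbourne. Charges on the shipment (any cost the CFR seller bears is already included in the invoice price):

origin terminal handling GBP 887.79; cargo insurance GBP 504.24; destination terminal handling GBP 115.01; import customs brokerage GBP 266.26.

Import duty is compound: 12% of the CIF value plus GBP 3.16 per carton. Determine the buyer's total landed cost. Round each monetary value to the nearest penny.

Total landed cost: GBP 400058.76

CFR: the seller pays costs through ocean freight to the destination port, but not insurance.
Already in the invoice (seller's account under CFR): origin terminal — exclude.
CIF value = CFR price + insurance = 350815.02 + 504.24 = 351319.26
Ad valorem component: 351319.26 × 12% = 42158.31
Specific component: 1962 × 3.16 = 6199.92
Import duty = 42158.31 + 6199.92 = 48358.23
Buyer bears: insurance 504.24 + destination terminal 115.01 + brokerage 266.26 + duty 48358.23 = 49243.74
Landed cost = invoice 350815.02 + 49243.74 = 400058.76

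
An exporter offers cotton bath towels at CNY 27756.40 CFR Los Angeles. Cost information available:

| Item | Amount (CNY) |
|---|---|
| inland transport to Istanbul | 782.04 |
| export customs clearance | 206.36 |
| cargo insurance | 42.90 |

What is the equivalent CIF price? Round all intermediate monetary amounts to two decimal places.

CIF price: CNY 27799.30

Not relevant to the conversion: export clearance, inland to port — on the seller under both CFR and CIF; already in the CFR price and stays in the CIF price.
From CFR to CIF, the seller additionally bears: insurance.
CIF price = 27756.40 + 42.90 = 27799.30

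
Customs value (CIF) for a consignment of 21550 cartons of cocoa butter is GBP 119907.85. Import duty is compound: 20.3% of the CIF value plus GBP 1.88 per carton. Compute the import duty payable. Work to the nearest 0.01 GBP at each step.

Import duty: GBP 64855.29

Ad valorem component: 119907.85 × 20.3% = 24341.29
Specific component: 21550 × 1.88 = 40514.00
Import duty = 24341.29 + 40514.00 = 64855.29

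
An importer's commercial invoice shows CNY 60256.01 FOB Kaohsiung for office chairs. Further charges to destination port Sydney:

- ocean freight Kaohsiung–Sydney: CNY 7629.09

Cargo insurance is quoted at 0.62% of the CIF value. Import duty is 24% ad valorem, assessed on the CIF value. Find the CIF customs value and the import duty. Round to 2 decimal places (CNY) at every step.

Let C be the CIF value. C = FOB price + freight + 0.62% × C
C − 0.62% × C = 60256.01 + 7629.09
0.9938 × C = 67885.10
C = 67885.10 / 0.9938 = 68308.61
Insurance premium = 0.62% × 68308.61 = 423.51
Import duty = 68308.61 × 24% = 16394.07

CIF value: CNY 68308.61; import duty: CNY 16394.07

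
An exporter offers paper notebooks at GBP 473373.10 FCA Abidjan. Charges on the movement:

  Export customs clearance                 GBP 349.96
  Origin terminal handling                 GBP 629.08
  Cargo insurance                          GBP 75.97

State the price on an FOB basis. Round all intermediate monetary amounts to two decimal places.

Not relevant to the conversion: export clearance — on the seller under both FCA and FOB; already in the FCA price and stays in the FOB price. insurance — on the buyer under both terms; not part of either seller's price.
From FCA to FOB, the seller additionally bears: origin terminal.
FOB price = 473373.10 + 629.08 = 474002.18

FOB price: GBP 474002.18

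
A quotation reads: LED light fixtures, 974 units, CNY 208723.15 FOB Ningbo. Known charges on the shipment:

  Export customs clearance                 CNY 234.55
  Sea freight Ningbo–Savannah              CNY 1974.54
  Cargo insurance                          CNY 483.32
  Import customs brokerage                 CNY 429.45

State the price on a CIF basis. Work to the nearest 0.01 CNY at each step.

Not relevant to the conversion: export clearance — on the seller under both FOB and CIF; already in the FOB price and stays in the CIF price. brokerage — on the buyer under both terms; not part of either seller's price.
From FOB to CIF, the seller additionally bears: freight, insurance.
CIF price = 208723.15 + 1974.54 + 483.32 = 211181.01

CIF price: CNY 211181.01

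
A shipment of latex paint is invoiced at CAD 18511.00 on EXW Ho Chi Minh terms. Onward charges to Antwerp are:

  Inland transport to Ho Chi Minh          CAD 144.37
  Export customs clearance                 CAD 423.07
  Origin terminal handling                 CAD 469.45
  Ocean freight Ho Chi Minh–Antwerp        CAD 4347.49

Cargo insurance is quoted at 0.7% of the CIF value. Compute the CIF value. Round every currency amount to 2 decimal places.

Let C be the CIF value. C = EXW price + pre-shipment costs + freight + 0.7% × C
C − 0.7% × C = 18511.00 + 144.37 + 423.07 + 469.45 + 4347.49
0.993 × C = 23895.38
C = 23895.38 / 0.993 = 24063.83
Insurance premium = 0.7% × 24063.83 = 168.45

CIF value: CAD 24063.83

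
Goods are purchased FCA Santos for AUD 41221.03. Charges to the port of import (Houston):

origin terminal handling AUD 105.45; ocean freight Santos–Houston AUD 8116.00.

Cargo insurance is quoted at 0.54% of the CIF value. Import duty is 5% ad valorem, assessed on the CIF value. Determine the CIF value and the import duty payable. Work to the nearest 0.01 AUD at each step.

CIF value: AUD 49710.92; import duty: AUD 2485.55

Let C be the CIF value. C = FCA price + pre-shipment costs + freight + 0.54% × C
C − 0.54% × C = 41221.03 + 105.45 + 8116.00
0.9946 × C = 49442.48
C = 49442.48 / 0.9946 = 49710.92
Insurance premium = 0.54% × 49710.92 = 268.44
Import duty = 49710.92 × 5% = 2485.55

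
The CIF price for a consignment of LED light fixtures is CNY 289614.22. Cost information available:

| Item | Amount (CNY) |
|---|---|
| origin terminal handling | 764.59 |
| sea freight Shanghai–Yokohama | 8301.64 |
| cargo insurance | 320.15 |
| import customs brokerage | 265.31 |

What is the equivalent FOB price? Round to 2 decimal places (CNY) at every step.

Not relevant to the conversion: origin terminal — on the seller under both CIF and FOB; already in the CIF price and stays in the FOB price. brokerage — on the buyer under both terms; not part of either seller's price.
From CIF to FOB, the seller no longer bears: freight, insurance.
FOB price = 289614.22 − 8301.64 − 320.15 = 280992.43

FOB price: CNY 280992.43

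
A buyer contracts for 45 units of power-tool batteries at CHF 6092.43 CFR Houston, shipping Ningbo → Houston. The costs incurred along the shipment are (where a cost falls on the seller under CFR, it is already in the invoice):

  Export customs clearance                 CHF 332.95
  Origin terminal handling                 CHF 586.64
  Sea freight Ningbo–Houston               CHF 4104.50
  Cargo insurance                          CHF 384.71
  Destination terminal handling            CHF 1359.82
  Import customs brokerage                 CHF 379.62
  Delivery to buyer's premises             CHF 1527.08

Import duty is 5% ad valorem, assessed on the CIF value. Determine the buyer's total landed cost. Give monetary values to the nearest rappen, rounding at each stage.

CFR: the seller pays costs through ocean freight to the destination port, but not insurance.
Already in the invoice (seller's account under CFR): export clearance, origin terminal, freight — exclude.
CIF value = CFR price + insurance = 6092.43 + 384.71 = 6477.14
Import duty = 6477.14 × 5% = 323.86
Buyer bears: insurance 384.71 + destination terminal 1359.82 + brokerage 379.62 + delivery 1527.08 + duty 323.86 = 3975.09
Landed cost = invoice 6092.43 + 3975.09 = 10067.52

Total landed cost: CHF 10067.52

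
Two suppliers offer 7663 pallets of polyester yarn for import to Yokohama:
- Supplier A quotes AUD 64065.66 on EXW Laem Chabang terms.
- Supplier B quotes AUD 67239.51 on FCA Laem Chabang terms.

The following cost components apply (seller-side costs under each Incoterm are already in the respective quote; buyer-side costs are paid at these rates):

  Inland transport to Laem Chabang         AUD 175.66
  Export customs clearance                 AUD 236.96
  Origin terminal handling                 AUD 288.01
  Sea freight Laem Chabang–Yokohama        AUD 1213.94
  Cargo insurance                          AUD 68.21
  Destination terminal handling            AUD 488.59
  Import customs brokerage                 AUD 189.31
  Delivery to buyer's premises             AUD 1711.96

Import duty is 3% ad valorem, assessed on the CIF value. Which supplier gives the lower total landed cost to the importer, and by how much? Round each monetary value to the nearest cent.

Supplier A is cheaper by AUD 2844.07

Supplier A (EXW):
CIF value = EXW price + inland to port + export clearance + origin terminal + freight + insurance = 64065.66 + 175.66 + 236.96 + 288.01 + 1213.94 + 68.21 = 66048.44
Import duty = 66048.44 × 3% = 1981.45
Buyer bears (A): 175.66 + 236.96 + 288.01 + 1213.94 + 68.21 + 488.59 + 189.31 + 1711.96 = 4372.64
Landed cost (A) = invoice 64065.66 + 4372.64 + duty 1981.45 = 70419.75
Supplier B (FCA):
CIF value = FCA price + origin terminal + freight + insurance = 67239.51 + 288.01 + 1213.94 + 68.21 = 68809.67
Import duty = 68809.67 × 3% = 2064.29
Buyer bears (B): 288.01 + 1213.94 + 68.21 + 488.59 + 189.31 + 1711.96 = 3960.02
Landed cost (B) = invoice 67239.51 + 3960.02 + duty 2064.29 = 73263.82
Difference = |70419.75 − 73263.82| = 2844.07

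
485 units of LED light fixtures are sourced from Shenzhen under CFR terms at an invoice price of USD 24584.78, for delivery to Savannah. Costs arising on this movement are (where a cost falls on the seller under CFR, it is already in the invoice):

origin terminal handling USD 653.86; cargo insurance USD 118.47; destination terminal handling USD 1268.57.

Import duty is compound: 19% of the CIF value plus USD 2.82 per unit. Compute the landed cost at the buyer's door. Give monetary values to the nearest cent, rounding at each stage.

Total landed cost: USD 32033.14

CFR: the seller pays costs through ocean freight to the destination port, but not insurance.
Already in the invoice (seller's account under CFR): origin terminal — exclude.
CIF value = CFR price + insurance = 24584.78 + 118.47 = 24703.25
Ad valorem component: 24703.25 × 19% = 4693.62
Specific component: 485 × 2.82 = 1367.70
Import duty = 4693.62 + 1367.70 = 6061.32
Buyer bears: insurance 118.47 + destination terminal 1268.57 + duty 6061.32 = 7448.36
Landed cost = invoice 24584.78 + 7448.36 = 32033.14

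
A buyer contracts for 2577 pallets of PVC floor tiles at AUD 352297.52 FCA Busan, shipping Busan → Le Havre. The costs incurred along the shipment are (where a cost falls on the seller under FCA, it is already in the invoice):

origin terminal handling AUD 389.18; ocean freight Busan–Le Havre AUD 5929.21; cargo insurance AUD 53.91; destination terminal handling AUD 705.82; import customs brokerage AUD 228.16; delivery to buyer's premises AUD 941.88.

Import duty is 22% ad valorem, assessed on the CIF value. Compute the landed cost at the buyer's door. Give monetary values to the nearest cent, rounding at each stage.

FCA: the seller delivers export-cleared goods to the carrier; the buyer bears costs from that point.
CIF value = FCA price + origin terminal + freight + insurance = 352297.52 + 389.18 + 5929.21 + 53.91 = 358669.82
Import duty = 358669.82 × 22% = 78907.36
Buyer bears: origin terminal 389.18 + freight 5929.21 + insurance 53.91 + destination terminal 705.82 + brokerage 228.16 + delivery 941.88 + duty 78907.36 = 87155.52
Landed cost = invoice 352297.52 + 87155.52 = 439453.04

Total landed cost: AUD 439453.04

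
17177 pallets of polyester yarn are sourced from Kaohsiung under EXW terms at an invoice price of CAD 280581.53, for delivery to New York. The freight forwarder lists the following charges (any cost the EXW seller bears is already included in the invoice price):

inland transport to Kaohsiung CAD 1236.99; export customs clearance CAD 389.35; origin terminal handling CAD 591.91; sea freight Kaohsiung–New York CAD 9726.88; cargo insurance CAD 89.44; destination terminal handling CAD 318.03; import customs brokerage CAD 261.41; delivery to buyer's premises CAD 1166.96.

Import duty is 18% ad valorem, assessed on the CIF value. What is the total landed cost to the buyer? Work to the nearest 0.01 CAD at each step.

Total landed cost: CAD 347033.40

EXW: the seller makes goods available at their premises; the buyer bears all onward costs.
CIF value = EXW price + inland to port + export clearance + origin terminal + freight + insurance = 280581.53 + 1236.99 + 389.35 + 591.91 + 9726.88 + 89.44 = 292616.10
Import duty = 292616.10 × 18% = 52670.90
Buyer bears: inland to port 1236.99 + export clearance 389.35 + origin terminal 591.91 + freight 9726.88 + insurance 89.44 + destination terminal 318.03 + brokerage 261.41 + delivery 1166.96 + duty 52670.90 = 66451.87
Landed cost = invoice 280581.53 + 66451.87 = 347033.40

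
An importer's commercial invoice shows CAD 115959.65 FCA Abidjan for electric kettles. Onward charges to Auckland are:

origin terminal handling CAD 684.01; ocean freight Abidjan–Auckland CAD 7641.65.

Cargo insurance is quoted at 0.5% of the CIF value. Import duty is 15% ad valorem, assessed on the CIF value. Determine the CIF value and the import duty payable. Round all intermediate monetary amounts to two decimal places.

Let C be the CIF value. C = FCA price + pre-shipment costs + freight + 0.5% × C
C − 0.5% × C = 115959.65 + 684.01 + 7641.65
0.995 × C = 124285.31
C = 124285.31 / 0.995 = 124909.86
Insurance premium = 0.5% × 124909.86 = 624.55
Import duty = 124909.86 × 15% = 18736.48

CIF value: CAD 124909.86; import duty: CAD 18736.48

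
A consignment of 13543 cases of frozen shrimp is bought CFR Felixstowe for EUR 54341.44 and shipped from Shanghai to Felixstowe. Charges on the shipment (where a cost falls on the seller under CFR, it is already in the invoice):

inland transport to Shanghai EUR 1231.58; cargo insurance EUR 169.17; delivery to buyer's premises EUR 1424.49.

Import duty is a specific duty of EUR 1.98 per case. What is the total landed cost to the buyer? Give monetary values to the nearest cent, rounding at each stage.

CFR: the seller pays costs through ocean freight to the destination port, but not insurance.
Already in the invoice (seller's account under CFR): inland to port — exclude.
CIF value = CFR price + insurance = 54341.44 + 169.17 = 54510.61
Import duty = 13543 × 1.98 = 26815.14
Buyer bears: insurance 169.17 + delivery 1424.49 + duty 26815.14 = 28408.80
Landed cost = invoice 54341.44 + 28408.80 = 82750.24

Total landed cost: EUR 82750.24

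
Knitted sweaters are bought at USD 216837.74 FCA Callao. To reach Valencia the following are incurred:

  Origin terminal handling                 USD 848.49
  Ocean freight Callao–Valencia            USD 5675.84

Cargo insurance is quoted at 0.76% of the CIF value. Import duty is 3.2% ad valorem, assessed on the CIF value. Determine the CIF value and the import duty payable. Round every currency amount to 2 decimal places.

Let C be the CIF value. C = FCA price + pre-shipment costs + freight + 0.76% × C
C − 0.76% × C = 216837.74 + 848.49 + 5675.84
0.9924 × C = 223362.07
C = 223362.07 / 0.9924 = 225072.62
Insurance premium = 0.76% × 225072.62 = 1710.55
Import duty = 225072.62 × 3.2% = 7202.32

CIF value: USD 225072.62; import duty: USD 7202.32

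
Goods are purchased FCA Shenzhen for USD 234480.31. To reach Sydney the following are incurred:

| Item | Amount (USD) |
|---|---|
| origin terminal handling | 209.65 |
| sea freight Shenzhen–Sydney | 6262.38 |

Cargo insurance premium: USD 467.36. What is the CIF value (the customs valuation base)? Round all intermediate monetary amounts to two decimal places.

CIF = FCA price + pre-shipment costs + freight + insurance
CIF = 234480.31 + 209.65 + 6262.38 + 467.36 = 241419.70

CIF value: USD 241419.70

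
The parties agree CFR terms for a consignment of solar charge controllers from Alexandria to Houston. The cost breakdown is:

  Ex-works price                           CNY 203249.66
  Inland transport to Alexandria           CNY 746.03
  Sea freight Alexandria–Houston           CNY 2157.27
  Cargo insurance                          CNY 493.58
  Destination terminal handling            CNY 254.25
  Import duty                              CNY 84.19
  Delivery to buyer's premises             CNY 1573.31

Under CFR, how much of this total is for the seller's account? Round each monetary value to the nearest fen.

CFR: the seller pays costs through ocean freight to the destination port, but not insurance.
Seller's account: goods 203249.66 + inland to port 746.03 + freight 2157.27 = 206152.96
Buyer's account: insurance 493.58 + destination terminal 254.25 + duty 84.19 + delivery 1573.31 = 2405.33

Seller's account: CNY 206152.96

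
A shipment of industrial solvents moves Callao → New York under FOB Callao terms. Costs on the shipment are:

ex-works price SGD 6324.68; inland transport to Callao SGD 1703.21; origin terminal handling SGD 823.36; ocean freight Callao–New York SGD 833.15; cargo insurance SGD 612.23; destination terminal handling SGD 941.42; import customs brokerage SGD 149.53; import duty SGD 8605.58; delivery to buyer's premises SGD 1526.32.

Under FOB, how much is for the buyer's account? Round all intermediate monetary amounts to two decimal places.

FOB: the seller bears costs until goods are on board at the origin port; the buyer bears freight, insurance and all costs thereafter.
Seller's account: goods 6324.68 + inland to port 1703.21 + origin terminal 823.36 = 8851.25
Buyer's account: freight 833.15 + insurance 612.23 + destination terminal 941.42 + brokerage 149.53 + duty 8605.58 + delivery 1526.32 = 12668.23

Buyer's account: SGD 12668.23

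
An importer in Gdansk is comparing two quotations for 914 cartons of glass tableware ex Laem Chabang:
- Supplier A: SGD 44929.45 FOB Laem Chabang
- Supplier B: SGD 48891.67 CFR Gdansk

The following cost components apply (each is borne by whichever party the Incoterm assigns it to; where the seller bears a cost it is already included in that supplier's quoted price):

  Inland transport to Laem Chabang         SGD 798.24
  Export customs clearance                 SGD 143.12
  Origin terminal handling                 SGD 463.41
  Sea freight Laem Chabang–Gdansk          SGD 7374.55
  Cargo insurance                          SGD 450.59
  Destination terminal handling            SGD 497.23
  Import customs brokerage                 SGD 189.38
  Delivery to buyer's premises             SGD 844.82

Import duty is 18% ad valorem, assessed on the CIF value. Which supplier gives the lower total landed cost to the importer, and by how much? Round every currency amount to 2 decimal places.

Supplier B is cheaper by SGD 4026.55

Supplier A (FOB):
CIF value = FOB price + freight + insurance = 44929.45 + 7374.55 + 450.59 = 52754.59
Import duty = 52754.59 × 18% = 9495.83
Buyer bears (A): 7374.55 + 450.59 + 497.23 + 189.38 + 844.82 = 9356.57
Landed cost (A) = invoice 44929.45 + 9356.57 + duty 9495.83 = 63781.85
Supplier B (CFR):
CIF value = CFR price + insurance = 48891.67 + 450.59 = 49342.26
Import duty = 49342.26 × 18% = 8881.61
Buyer bears (B): 450.59 + 497.23 + 189.38 + 844.82 = 1982.02
Landed cost (B) = invoice 48891.67 + 1982.02 + duty 8881.61 = 59755.30
Difference = |63781.85 − 59755.30| = 4026.55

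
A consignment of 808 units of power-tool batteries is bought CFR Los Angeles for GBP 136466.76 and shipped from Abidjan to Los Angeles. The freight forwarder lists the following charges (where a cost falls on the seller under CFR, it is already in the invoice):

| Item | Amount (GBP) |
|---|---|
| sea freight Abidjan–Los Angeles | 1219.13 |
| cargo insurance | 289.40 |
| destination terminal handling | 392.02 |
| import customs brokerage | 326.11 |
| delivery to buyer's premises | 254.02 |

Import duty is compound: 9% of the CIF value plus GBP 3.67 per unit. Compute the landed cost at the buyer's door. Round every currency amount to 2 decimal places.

CFR: the seller pays costs through ocean freight to the destination port, but not insurance.
Already in the invoice (seller's account under CFR): freight — exclude.
CIF value = CFR price + insurance = 136466.76 + 289.40 = 136756.16
Ad valorem component: 136756.16 × 9% = 12308.05
Specific component: 808 × 3.67 = 2965.36
Import duty = 12308.05 + 2965.36 = 15273.41
Buyer bears: insurance 289.40 + destination terminal 392.02 + brokerage 326.11 + delivery 254.02 + duty 15273.41 = 16534.96
Landed cost = invoice 136466.76 + 16534.96 = 153001.72

Total landed cost: GBP 153001.72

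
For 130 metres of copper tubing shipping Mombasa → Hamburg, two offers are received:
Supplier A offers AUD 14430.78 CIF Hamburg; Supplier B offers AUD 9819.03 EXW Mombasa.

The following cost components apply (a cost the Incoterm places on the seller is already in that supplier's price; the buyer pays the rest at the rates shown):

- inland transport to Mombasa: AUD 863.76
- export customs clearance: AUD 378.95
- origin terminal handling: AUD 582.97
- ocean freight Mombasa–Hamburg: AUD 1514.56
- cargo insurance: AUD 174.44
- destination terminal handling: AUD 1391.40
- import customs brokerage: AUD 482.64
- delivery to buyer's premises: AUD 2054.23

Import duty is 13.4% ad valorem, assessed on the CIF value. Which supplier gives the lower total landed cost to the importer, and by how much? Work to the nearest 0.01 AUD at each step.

Supplier A (CIF):
The CIF price already equals the CIF value: 14430.78
Import duty = 14430.78 × 13.4% = 1933.72
Buyer bears (A): 1391.40 + 482.64 + 2054.23 = 3928.27
Landed cost (A) = invoice 14430.78 + 3928.27 + duty 1933.72 = 20292.77
Supplier B (EXW):
CIF value = EXW price + inland to port + export clearance + origin terminal + freight + insurance = 9819.03 + 863.76 + 378.95 + 582.97 + 1514.56 + 174.44 = 13333.71
Import duty = 13333.71 × 13.4% = 1786.72
Buyer bears (B): 863.76 + 378.95 + 582.97 + 1514.56 + 174.44 + 1391.40 + 482.64 + 2054.23 = 7442.95
Landed cost (B) = invoice 9819.03 + 7442.95 + duty 1786.72 = 19048.70
Difference = |20292.77 − 19048.70| = 1244.07

Supplier B is cheaper by AUD 1244.07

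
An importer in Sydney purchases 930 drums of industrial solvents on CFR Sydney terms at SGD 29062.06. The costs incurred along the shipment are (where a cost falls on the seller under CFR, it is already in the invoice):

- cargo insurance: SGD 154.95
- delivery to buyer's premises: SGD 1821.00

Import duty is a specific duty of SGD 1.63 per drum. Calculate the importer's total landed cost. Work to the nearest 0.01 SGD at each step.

CFR: the seller pays costs through ocean freight to the destination port, but not insurance.
CIF value = CFR price + insurance = 29062.06 + 154.95 = 29217.01
Import duty = 930 × 1.63 = 1515.90
Buyer bears: insurance 154.95 + delivery 1821.00 + duty 1515.90 = 3491.85
Landed cost = invoice 29062.06 + 3491.85 = 32553.91

Total landed cost: SGD 32553.91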